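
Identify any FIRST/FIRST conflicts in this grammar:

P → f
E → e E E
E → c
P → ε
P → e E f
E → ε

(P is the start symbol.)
No FIRST/FIRST conflicts.

A FIRST/FIRST conflict occurs when two productions N → α and N → β for the same non-terminal have FIRST(α) ∩ FIRST(β) ≠ ∅ (with ε ∈ FIRST of a nullable right-hand side, so two nullable alternatives also conflict).

Productions for P:
  P → f: FIRST = { 'f' }
  P → ε: FIRST = { ε }
  P → e E f: FIRST = { 'e' }
Productions for E:
  E → e E E: FIRST = { 'e' }
  E → c: FIRST = { 'c' }
  E → ε: FIRST = { ε }

All alternatives of each non-terminal have pairwise disjoint FIRST sets.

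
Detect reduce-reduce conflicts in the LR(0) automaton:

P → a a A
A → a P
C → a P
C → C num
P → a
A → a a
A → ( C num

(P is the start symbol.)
Yes — I8: [A → a a .] vs [P → a .]; I12: [A → ( C num .] vs [C → C num .]

A reduce-reduce conflict occurs when an LR(0) state has two complete items [A → α .] and [B → β .] — both call for a reduction, and with no lookahead the parser cannot choose between them.

Augment with P' → P and build the canonical LR(0) collection (I0 = CLOSURE({[P' → . P]}), then GOTO on every symbol after a dot until no new states appear). It has 13 states:
  I0: { [P → . a a A], [P → . a], [P' → . P] }  — shift
  I1: { [P' → P .] }  — accept
  I2: { [P → a . a A], [P → a .] }  — shift, reduce
  I3: { [A → . ( C num], [A → . a P], [A → . a a], [P → a a . A] }  — shift
  I4: { [A → ( . C num], [C → . C num], [C → . a P] }  — shift
  I5: { [P → a a A .] }  — reduce
  I6: { [A → a . P], [A → a . a], [P → . a a A], [P → . a] }  — shift
  I7: { [A → a P .] }  — reduce
  I8: { [A → a a .], [P → a . a A], [P → a .] }  — shift, 2 reduces
  I9: { [A → ( C . num], [C → C . num] }  — shift
  I10: { [C → a . P], [P → . a a A], [P → . a] }  — shift
  I11: { [C → a P .] }  — reduce
  I12: { [A → ( C num .], [C → C num .] }  — 2 reduces

I8 contains complete items [A → a a .], [P → a .] — reduce-reduce conflict.
I12 contains complete items [A → ( C num .], [C → C num .] — reduce-reduce conflict.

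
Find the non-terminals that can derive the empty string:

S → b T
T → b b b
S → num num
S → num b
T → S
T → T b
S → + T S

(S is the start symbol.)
A non-terminal is nullable if it can derive ε (the empty string): either it has an ε-production, or it has a production whose right-hand side consists entirely of nullable non-terminals.

There are no ε-productions, so no non-terminal can derive ε.
No non-terminals are nullable.

Answer: None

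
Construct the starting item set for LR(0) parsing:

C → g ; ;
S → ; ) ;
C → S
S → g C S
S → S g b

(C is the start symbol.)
{ [C → . S], [C → . g ; ;], [C' → . C], [S → . ; ) ;], [S → . S g b], [S → . g C S] }

First, augment the grammar with C' → C
I₀ = CLOSURE({ [C' → . C] }):
  [C' → . C] has the dot before C: add [C → . g ; ;], [C → . S]
  [C → . S] has the dot before S: add [S → . ; ) ;], [S → . g C S], [S → . S g b]
No further items can be added.

I₀ = { [C → . S], [C → . g ; ;], [C' → . C], [S → . ; ) ;], [S → . S g b], [S → . g C S] }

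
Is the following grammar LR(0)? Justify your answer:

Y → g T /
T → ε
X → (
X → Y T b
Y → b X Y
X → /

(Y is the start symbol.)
Yes, the grammar is LR(0)

A grammar is LR(0) if no state in the canonical LR(0) collection has:
  - both a shift item (dot before a terminal) and a complete item (shift-reduce conflict), or
  - two or more complete items (reduce-reduce conflict; the accept item [Y' → Y .] counts as a complete item here).

Augment with Y' → Y and build the canonical LR(0) collection (I0 = CLOSURE({[Y' → . Y]}), then GOTO on every symbol after a dot until no new states appear). It has 13 states:
  I0: { [Y → . b X Y], [Y → . g T /], [Y' → . Y] }  — shift
  I1: { [Y' → Y .] }  — accept
  I2: { [X → . (], [X → . /], [X → . Y T b], [Y → . b X Y], [Y → . g T /], [Y → b . X Y] }  — shift
  I3: { [T → .], [Y → g . T /] }  — reduce
  I4: { [Y → g T . /] }  — shift
  I5: { [Y → g T / .] }  — reduce
  I6: { [X → ( .] }  — reduce
  I7: { [X → / .] }  — reduce
  I8: { [Y → . b X Y], [Y → . g T /], [Y → b X . Y] }  — shift
  I9: { [T → .], [X → Y . T b] }  — reduce
  I10: { [X → Y T . b] }  — shift
  I11: { [X → Y T b .] }  — reduce
  I12: { [Y → b X Y .] }  — reduce

Every state is either a pure shift/goto state or contains exactly one complete item and nothing to shift — no conflicts. The grammar is LR(0).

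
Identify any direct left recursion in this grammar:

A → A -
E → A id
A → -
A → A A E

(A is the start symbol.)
Direct left recursion occurs when N → N α for some non-terminal N (the right-hand side begins with the left-hand side itself).

A → A -: LEFT RECURSIVE (starts with A)
E → A id: starts with A
A → -: starts with '-'
A → A A E: LEFT RECURSIVE (starts with A)

The grammar has direct left recursion on: A.

Answer: Yes, A is left-recursive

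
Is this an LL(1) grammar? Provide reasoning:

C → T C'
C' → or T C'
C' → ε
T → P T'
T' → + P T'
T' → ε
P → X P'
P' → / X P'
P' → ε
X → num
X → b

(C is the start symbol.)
Yes, the grammar is LL(1).

Relevant sets:
  FOLLOW(C') = { $ }
  FOLLOW(T') = { $, 'or' }
  FOLLOW(P') = { $, '+', 'or' }

For C':
  PREDICT(C' → or T C') = { 'or' }
  PREDICT(C' → ε) = { $ }
For T':
  PREDICT(T' → '+' P T') = { '+' }
  PREDICT(T' → ε) = { $, 'or' }
For P':
  PREDICT(P' → '/' X P') = { '/' }
  PREDICT(P' → ε) = { $, '+', 'or' }
For X:
  PREDICT(X → num) = { 'num' }
  PREDICT(X → b) = { 'b' }
C, T, P have a single production, so nothing to check there.

All predict sets are disjoint. The grammar IS LL(1).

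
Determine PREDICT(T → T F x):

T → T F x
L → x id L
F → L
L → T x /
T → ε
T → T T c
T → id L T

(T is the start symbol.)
PREDICT(T → T F x) = (FIRST(RHS) \ {ε}) ∪ (FOLLOW(T) if ε ∈ FIRST(RHS), i.e. RHS ⇒* ε)
FIRST(T) = { 'c', 'id', 'x', ε }
FIRST(F) = { 'c', 'id', 'x' }
FIRST(T F x) = { 'c', 'id', 'x' }
ε ∉ FIRST(T F x), so FOLLOW(T) is not added.
PREDICT(T → T F x) = { 'c', 'id', 'x' }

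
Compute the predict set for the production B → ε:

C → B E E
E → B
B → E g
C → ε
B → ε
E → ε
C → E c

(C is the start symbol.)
{ $, 'c', 'g' }

PREDICT(B → ε) = (FIRST(RHS) \ {ε}) ∪ (FOLLOW(B) if ε ∈ FIRST(RHS), i.e. RHS ⇒* ε)
The right-hand side is ε (FIRST(ε) = { ε }), so the predict set is FOLLOW(B) = { $, 'c', 'g' }
PREDICT(B → ε) = { $, 'c', 'g' }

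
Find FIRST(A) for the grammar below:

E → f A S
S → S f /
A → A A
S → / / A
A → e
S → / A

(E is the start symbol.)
{ 'e' }

From A → A A:
  - A is the symbol being defined: contributes nothing new
    A is not nullable, so stop
From A → e:
  - e is a terminal: add 'e' and stop

Collecting: FIRST(A) = { 'e' }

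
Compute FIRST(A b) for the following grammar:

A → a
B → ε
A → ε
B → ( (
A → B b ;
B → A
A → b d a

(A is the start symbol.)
FIRST sets of the non-terminals involved (from the grammar, by fixed-point iteration):
  FIRST(A) = { '(', 'a', 'b', ε }

To compute FIRST(A b), process the symbols left to right:
Symbol A is a non-terminal. Add FIRST(A) \ {ε} = { '(', 'a', 'b' }
A is nullable (ε ∈ FIRST(A)), continue to the next symbol.
Symbol b is a terminal. Add 'b' and stop.
FIRST(A b) = { '(', 'a', 'b' }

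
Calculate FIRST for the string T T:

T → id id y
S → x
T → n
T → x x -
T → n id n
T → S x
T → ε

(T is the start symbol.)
FIRST sets of the non-terminals involved (from the grammar, by fixed-point iteration):
  FIRST(T) = { 'id', 'n', 'x', ε }

To compute FIRST(T T), process the symbols left to right:
Symbol T is a non-terminal. Add FIRST(T) \ {ε} = { 'id', 'n', 'x' }
T is nullable (ε ∈ FIRST(T)), continue to the next symbol.
Symbol T is a non-terminal. Add FIRST(T) \ {ε} = { 'id', 'n', 'x' }
T is nullable (ε ∈ FIRST(T)), continue to the next symbol.
All symbols are nullable, so ε is in the result.
FIRST(T T) = { 'id', 'n', 'x', ε }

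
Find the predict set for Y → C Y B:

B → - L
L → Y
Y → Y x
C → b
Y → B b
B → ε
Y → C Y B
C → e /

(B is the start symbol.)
{ 'b', 'e' }

PREDICT(Y → C Y B) = (FIRST(RHS) \ {ε}) ∪ (FOLLOW(Y) if ε ∈ FIRST(RHS), i.e. RHS ⇒* ε)
FIRST(C) = { 'b', 'e' }
FIRST(C Y B) = { 'b', 'e' }
ε ∉ FIRST(C Y B), so FOLLOW(Y) is not added.
PREDICT(Y → C Y B) = { 'b', 'e' }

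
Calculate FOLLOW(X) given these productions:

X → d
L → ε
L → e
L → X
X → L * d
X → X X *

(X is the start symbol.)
X is the start symbol, so $ ∈ FOLLOW(X).
In L → X: X is at the end, add FOLLOW(L)
In X → X X *: X is followed by X '*', add FIRST(X '*') \ {ε} = { '*', 'd', 'e' }
In X → X X *: X is followed by '*', add FIRST('*') \ {ε} = { '*' }

The FOLLOW sets referred to above (computed the same way, to a fixed point):
  FOLLOW(L) = { '*' }

Taking the union: FOLLOW(X) = { $, '*', 'd', 'e' }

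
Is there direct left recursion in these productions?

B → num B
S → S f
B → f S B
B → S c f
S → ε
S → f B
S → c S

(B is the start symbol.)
Yes, S is left-recursive

Direct left recursion occurs when N → N α for some non-terminal N (the right-hand side begins with the left-hand side itself).

B → num B: starts with num
S → S f: LEFT RECURSIVE (starts with S)
B → f S B: starts with f
B → S c f: starts with S
S → ε: starts with ε
S → f B: starts with f
S → c S: starts with c

The grammar has direct left recursion on: S.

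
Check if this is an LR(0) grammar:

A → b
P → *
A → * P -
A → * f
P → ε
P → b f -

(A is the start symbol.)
A grammar is LR(0) if no state in the canonical LR(0) collection has:
  - both a shift item (dot before a terminal) and a complete item (shift-reduce conflict), or
  - two or more complete items (reduce-reduce conflict; the accept item [A' → A .] counts as a complete item here).

Augment with A' → A and build the canonical LR(0) collection (I0 = CLOSURE({[A' → . A]}), then GOTO on every symbol after a dot until no new states appear). It has 11 states:
  I0: { [A → . * P -], [A → . * f], [A → . b], [A' → . A] }  — shift
  I1: { [A → * . P -], [A → * . f], [P → . *], [P → . b f -], [P → .] }  — shift, reduce
  I2: { [A' → A .] }  — accept
  I3: { [A → b .] }  — reduce
  I4: { [P → * .] }  — reduce
  I5: { [A → * P . -] }  — shift
  I6: { [P → b . f -] }  — shift
  I7: { [A → * f .] }  — reduce
  I8: { [P → b f . -] }  — shift
  I9: { [P → b f - .] }  — reduce
  I10: { [A → * P - .] }  — reduce

Conflict in state I1:
  Shift-reduce conflict between [P → .] and [A → * . f]
So the grammar is NOT LR(0).

Answer: No. Shift-reduce conflict between [P → .] and [A → * . f]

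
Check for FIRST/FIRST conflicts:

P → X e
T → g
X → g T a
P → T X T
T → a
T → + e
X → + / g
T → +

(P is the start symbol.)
Yes. P → X e / P → T X T on { '+', 'g' }; T → '+' e / T → '+' on { '+' }

A FIRST/FIRST conflict occurs when two productions N → α and N → β for the same non-terminal have FIRST(α) ∩ FIRST(β) ≠ ∅ (with ε ∈ FIRST of a nullable right-hand side, so two nullable alternatives also conflict).

FIRST sets of the non-terminals at (or reachable through a nullable prefix from) the front of some alternative:
  FIRST(X) = { '+', 'g' }
  FIRST(T) = { '+', 'a', 'g' }

Productions for P:
  P → X e: FIRST = { '+', 'g' }
  P → T X T: FIRST = { '+', 'a', 'g' }
Productions for T:
  T → g: FIRST = { 'g' }
  T → a: FIRST = { 'a' }
  T → + e: FIRST = { '+' }
  T → +: FIRST = { '+' }
Productions for X:
  X → g T a: FIRST = { 'g' }
  X → + / g: FIRST = { '+' }

Conflict for P: P → X e and P → T X T
  Overlap: { '+', 'g' }
Conflict for T: T → + e and T → +
  Overlap: { '+' }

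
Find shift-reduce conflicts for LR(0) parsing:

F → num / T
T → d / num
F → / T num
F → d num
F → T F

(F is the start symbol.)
No shift-reduce conflicts

Augment with F' → F and build the canonical LR(0) collection (I0 = CLOSURE({[F' → . F]}), then GOTO on every symbol after a dot until no new states appear). It has 15 states:
  I0: { [F → . / T num], [F → . T F], [F → . d num], [F → . num / T], [F' → . F], [T → . d / num] }  — shift
  I1: { [F → / . T num], [T → . d / num] }  — shift
  I2: { [F' → F .] }  — accept
  I3: { [F → . / T num], [F → . T F], [F → . d num], [F → . num / T], [F → T . F], [T → . d / num] }  — shift
  I4: { [F → d . num], [T → d . / num] }  — shift
  I5: { [F → num . / T] }  — shift
  I6: { [F → num / . T], [T → . d / num] }  — shift
  I7: { [F → num / T .] }  — reduce
  I8: { [T → d . / num] }  — shift
  I9: { [T → d / . num] }  — shift
  I10: { [T → d / num .] }  — reduce
  I11: { [F → d num .] }  — reduce
  I12: { [F → T F .] }  — reduce
  I13: { [F → / T . num] }  — shift
  I14: { [F → / T num .] }  — reduce

No state contains both a complete item and a shift item.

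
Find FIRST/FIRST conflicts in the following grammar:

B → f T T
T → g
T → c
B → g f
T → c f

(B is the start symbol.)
A FIRST/FIRST conflict occurs when two productions N → α and N → β for the same non-terminal have FIRST(α) ∩ FIRST(β) ≠ ∅ (with ε ∈ FIRST of a nullable right-hand side, so two nullable alternatives also conflict).

Productions for B:
  B → f T T: FIRST = { 'f' }
  B → g f: FIRST = { 'g' }
Productions for T:
  T → g: FIRST = { 'g' }
  T → c: FIRST = { 'c' }
  T → c f: FIRST = { 'c' }

Conflict for T: T → c and T → c f
  Overlap: { 'c' }

Answer: Yes. T → c / T → c f on { 'c' }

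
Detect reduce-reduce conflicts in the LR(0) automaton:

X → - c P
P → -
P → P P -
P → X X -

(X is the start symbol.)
A reduce-reduce conflict occurs when an LR(0) state has two complete items [A → α .] and [B → β .] — both call for a reduction, and with no lookahead the parser cannot choose between them.

Augment with X' → X and build the canonical LR(0) collection (I0 = CLOSURE({[X' → . X]}), then GOTO on every symbol after a dot until no new states appear). It has 11 states:
  I0: { [X → . - c P], [X' → . X] }  — shift
  I1: { [X → - . c P] }  — shift
  I2: { [X' → X .] }  — accept
  I3: { [P → . -], [P → . P P -], [P → . X X -], [X → - c . P], [X → . - c P] }  — shift
  I4: { [P → - .], [X → - . c P] }  — shift, reduce
  I5: { [P → . -], [P → . P P -], [P → . X X -], [P → P . P -], [X → - c P .], [X → . - c P] }  — shift, reduce
  I6: { [P → X . X -], [X → . - c P] }  — shift
  I7: { [P → X X . -] }  — shift
  I8: { [P → X X - .] }  — reduce
  I9: { [P → . -], [P → . P P -], [P → . X X -], [P → P . P -], [P → P P . -], [X → . - c P] }  — shift
  I10: { [P → - .], [P → P P - .], [X → - . c P] }  — shift, 2 reduces

I10 contains complete items [P → - .], [P → P P - .] — reduce-reduce conflict.

Answer: Yes — I10: [P → - .] vs [P → P P - .]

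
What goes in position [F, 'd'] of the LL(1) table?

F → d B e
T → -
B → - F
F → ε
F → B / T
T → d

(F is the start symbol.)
To find M[F, 'd'], we find productions for F where 'd' is in the predict set (PREDICT(N → α) = (FIRST(α) \ {ε}) ∪ (FOLLOW(N) if α ⇒* ε)).

Relevant sets:
  FIRST(B) = { '-' }
  FOLLOW(F) = { $, '/', 'e' }

F → d B e: PREDICT = { 'd' }
  'd' is in predict set, so this production goes in M[F, 'd']
F → ε: PREDICT = { $, '/', 'e' }
F → B / T: PREDICT = { '-' }

M[F, 'd'] = F → d B e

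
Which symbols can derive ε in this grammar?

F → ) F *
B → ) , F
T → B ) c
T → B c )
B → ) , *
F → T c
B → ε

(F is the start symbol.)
{ 'B' }

A non-terminal is nullable if it can derive ε (the empty string): either it has an ε-production, or it has a production whose right-hand side consists entirely of nullable non-terminals.

ε-productions: B → ε
So B is immediately nullable.
No further non-terminal can be added: every production for the remaining non-terminals contains a terminal or a non-nullable non-terminal.
Nullable = { 'B' }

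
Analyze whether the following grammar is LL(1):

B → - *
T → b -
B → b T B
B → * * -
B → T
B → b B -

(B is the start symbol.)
No. Predict set conflict for B: { 'b' }

Relevant sets:
  FIRST(T) = { 'b' }

For B:
  PREDICT(B → '-' '*') = { '-' }
  PREDICT(B → b T B) = { 'b' }
  PREDICT(B → '*' '*' '-') = { '*' }
  PREDICT(B → T) = { 'b' }
  PREDICT(B → b B '-') = { 'b' }
T has a single production, so nothing to check there.

Conflict found: Predict set conflict for B: { 'b' }
The grammar is NOT LL(1).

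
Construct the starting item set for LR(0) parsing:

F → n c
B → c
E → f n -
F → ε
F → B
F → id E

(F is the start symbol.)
First, augment the grammar with F' → F
I₀ = CLOSURE({ [F' → . F] }):
  [F' → . F] has the dot before F: add [F → . n c], [F → .], [F → . B], [F → . id E]
  [F → . B] has the dot before B: add [B → . c]
No further items can be added.

I₀ = { [B → . c], [F → . B], [F → . id E], [F → . n c], [F → .], [F' → . F] }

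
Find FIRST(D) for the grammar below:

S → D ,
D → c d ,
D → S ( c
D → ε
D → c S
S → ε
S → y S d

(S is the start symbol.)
{ '(', ',', 'c', 'y', ε }

To compute FIRST(D), examine every production with D on the left-hand side, reading each right-hand side left to right until a non-nullable symbol is reached.

FIRST sets of the other non-terminals involved (by the same procedure, iterated to a fixed point):
  FIRST(S) = { '(', ',', 'c', 'y', ε }

From D → c d ,:
  - c is a terminal: add 'c' and stop
From D → S ( c:
  - S is a non-terminal: add FIRST(S) \ {ε} = { '(', ',', 'c', 'y' }
    S is nullable, so continue to the next symbol
  - '(' is a terminal: add '(' and stop
From D → ε:
  - ε-production, so ε ∈ FIRST(D)
From D → c S:
  - c is a terminal: add 'c' and stop

Collecting: FIRST(D) = { '(', ',', 'c', 'y', ε }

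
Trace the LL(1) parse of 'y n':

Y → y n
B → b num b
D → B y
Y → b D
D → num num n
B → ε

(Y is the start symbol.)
LL(1) parsing maintains a stack (initially the start symbol over $) and the input. At each step: if the stack top is a terminal, match it against the current input token; if it is a non-terminal N, replace it with the RHS of M[N, lookahead] (the unique production whose predict set contains the lookahead).

Stack is shown with the top on the left.

Stack  Input  Action
--------------------
Y $    y n $  output Y → y n
y n $  y n $  match 'y'
n $    n $    match 'n'
$      $      accept

The string is accepted.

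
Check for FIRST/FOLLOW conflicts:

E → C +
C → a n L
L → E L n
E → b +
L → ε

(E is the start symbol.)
No FIRST/FOLLOW conflicts.

A FIRST/FOLLOW conflict occurs when a non-terminal N has a nullable alternative N → β (β ⇒* ε) and another alternative N → α with FIRST(α) ∩ FOLLOW(N) ≠ ∅: on such a lookahead the parser cannot decide between expanding α and letting N vanish via β.

Nullable non-terminals: L.
FIRST sets used below: FIRST(E) = { 'a', 'b' }

L: nullable alternative(s) L → ε; FOLLOW(L) = { '+', 'n' }
  L → E L n: FIRST \ {ε} = { 'a', 'b' } — disjoint from FOLLOW(L)
  L → ε: FIRST \ {ε} = { } — this is the only nullable alternative, skip

C, E have no nullable alternative, so no FIRST/FOLLOW check is needed there.

No FIRST/FOLLOW conflicts found.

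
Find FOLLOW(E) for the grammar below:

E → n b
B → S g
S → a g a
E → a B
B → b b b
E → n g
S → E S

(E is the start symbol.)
{ $, 'a', 'n' }

E is the start symbol, so $ ∈ FOLLOW(E).
In S → E S: E is followed by S, add FIRST(S) \ {ε} = { 'a', 'n' }

Taking the union: FOLLOW(E) = { $, 'a', 'n' }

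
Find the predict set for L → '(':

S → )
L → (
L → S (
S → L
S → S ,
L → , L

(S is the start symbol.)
PREDICT(L → '(') = (FIRST(RHS) \ {ε}) ∪ (FOLLOW(L) if ε ∈ FIRST(RHS), i.e. RHS ⇒* ε)
FIRST('(') = { '(' }
ε ∉ FIRST('('), so FOLLOW(L) is not added.
PREDICT(L → '(') = { '(' }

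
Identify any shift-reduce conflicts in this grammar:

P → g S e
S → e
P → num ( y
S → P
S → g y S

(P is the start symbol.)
No shift-reduce conflicts

A shift-reduce conflict occurs when an LR(0) state has both:
  - a complete (reduce) item [A → α .] (dot at the end), and
  - a shift item [B → β . c γ] (dot before a terminal).

Augment with P' → P and build the canonical LR(0) collection (I0 = CLOSURE({[P' → . P]}), then GOTO on every symbol after a dot until no new states appear). It has 13 states:
  I0: { [P → . g S e], [P → . num ( y], [P' → . P] }  — shift
  I1: { [P' → P .] }  — accept
  I2: { [P → . g S e], [P → . num ( y], [P → g . S e], [S → . P], [S → . e], [S → . g y S] }  — shift
  I3: { [P → num . ( y] }  — shift
  I4: { [P → num ( . y] }  — shift
  I5: { [P → num ( y .] }  — reduce
  I6: { [S → P .] }  — reduce
  I7: { [P → g S . e] }  — shift
  I8: { [S → e .] }  — reduce
  I9: { [P → . g S e], [P → . num ( y], [P → g . S e], [S → . P], [S → . e], [S → . g y S], [S → g . y S] }  — shift
  I10: { [P → . g S e], [P → . num ( y], [S → . P], [S → . e], [S → . g y S], [S → g y . S] }  — shift
  I11: { [S → g y S .] }  — reduce
  I12: { [P → g S e .] }  — reduce

No state contains both a complete item and a shift item.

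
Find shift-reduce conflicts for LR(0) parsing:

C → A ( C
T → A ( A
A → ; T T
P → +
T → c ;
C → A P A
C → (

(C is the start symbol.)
No shift-reduce conflicts

A shift-reduce conflict occurs when an LR(0) state has both:
  - a complete (reduce) item [A → α .] (dot at the end), and
  - a shift item [B → β . c γ] (dot before a terminal).

Augment with C' → C and build the canonical LR(0) collection (I0 = CLOSURE({[C' → . C]}), then GOTO on every symbol after a dot until no new states appear). It has 17 states:
  I0: { [A → . ; T T], [C → . (], [C → . A ( C], [C → . A P A], [C' → . C] }  — shift
  I1: { [C → ( .] }  — reduce
  I2: { [A → . ; T T], [A → ; . T T], [T → . A ( A], [T → . c ;] }  — shift
  I3: { [C → A . ( C], [C → A . P A], [P → . +] }  — shift
  I4: { [C' → C .] }  — accept
  I5: { [A → . ; T T], [C → . (], [C → . A ( C], [C → . A P A], [C → A ( . C] }  — shift
  I6: { [P → + .] }  — reduce
  I7: { [A → . ; T T], [C → A P . A] }  — shift
  I8: { [C → A P A .] }  — reduce
  I9: { [C → A ( C .] }  — reduce
  I10: { [T → A . ( A] }  — shift
  I11: { [A → . ; T T], [A → ; T . T], [T → . A ( A], [T → . c ;] }  — shift
  I12: { [T → c . ;] }  — shift
  I13: { [T → c ; .] }  — reduce
  I14: { [A → ; T T .] }  — reduce
  I15: { [A → . ; T T], [T → A ( . A] }  — shift
  I16: { [T → A ( A .] }  — reduce

No state contains both a complete item and a shift item.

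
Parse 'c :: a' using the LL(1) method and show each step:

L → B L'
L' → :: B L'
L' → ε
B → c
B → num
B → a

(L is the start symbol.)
LL(1) parsing maintains a stack (initially the start symbol over $) and the input. At each step: if the stack top is a terminal, match it against the current input token; if it is a non-terminal N, replace it with the RHS of M[N, lookahead] (the unique production whose predict set contains the lookahead).

Stack is shown with the top on the left.

Stack      Input     Action
---------------------------
L $        c :: a $  output L → B L'
B L' $     c :: a $  output B → c
c L' $     c :: a $  match 'c'
L' $       :: a $    output L' → :: B L'
:: B L' $  :: a $    match '::'
B L' $     a $       output B → a
a L' $     a $       match 'a'
L' $       $         output L' → ε
$          $         accept

The string is accepted.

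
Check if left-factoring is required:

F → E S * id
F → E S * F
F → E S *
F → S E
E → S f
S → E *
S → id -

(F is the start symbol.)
Left-factoring is needed when two productions for the same non-terminal
share a common prefix on the right-hand side.

Productions for F:
  F → E S * id
  F → E S * F
  F → E S *
  F → S E
Productions for S:
  S → E *
  S → id -

Found common prefix 'E S *' in productions for F

Answer: Yes, F has productions with common prefix 'E S *'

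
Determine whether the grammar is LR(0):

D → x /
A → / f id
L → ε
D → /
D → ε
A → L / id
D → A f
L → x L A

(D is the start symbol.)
No. Shift-reduce conflict between [D → .] and [A → . / f id]

Augment with D' → D and build the canonical LR(0) collection (I0 = CLOSURE({[D' → . D]}), then GOTO on every symbol after a dot until no new states appear). It has 16 states:
  I0: { [A → . / f id], [A → . L / id], [D → . /], [D → . A f], [D → . x /], [D → .], [D' → . D], [L → . x L A], [L → .] }  — shift, 2 reduces
  I1: { [A → / . f id], [D → / .] }  — shift, reduce
  I2: { [D → A . f] }  — shift
  I3: { [D' → D .] }  — accept
  I4: { [A → L . / id] }  — shift
  I5: { [D → x . /], [L → . x L A], [L → .], [L → x . L A] }  — shift, reduce
  I6: { [D → x / .] }  — reduce
  I7: { [A → . / f id], [A → . L / id], [L → . x L A], [L → .], [L → x L . A] }  — shift, reduce
  I8: { [L → . x L A], [L → .], [L → x . L A] }  — shift, reduce
  I9: { [A → / . f id] }  — shift
  I10: { [L → x L A .] }  — reduce
  I11: { [A → / f . id] }  — shift
  I12: { [A → / f id .] }  — reduce
  I13: { [A → L / . id] }  — shift
  I14: { [A → L / id .] }  — reduce
  I15: { [D → A f .] }  — reduce

Conflict in state I0:
  Shift-reduce conflict between [D → .] and [A → . / f id]
So the grammar is NOT LR(0).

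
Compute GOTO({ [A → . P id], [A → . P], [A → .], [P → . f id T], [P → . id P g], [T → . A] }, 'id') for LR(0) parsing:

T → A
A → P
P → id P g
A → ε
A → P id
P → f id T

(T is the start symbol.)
{ [P → . f id T], [P → . id P g], [P → id . P g] }

GOTO(I, 'id') = CLOSURE({ [A → αX.β] : [A → α.Xβ] ∈ I, X = 'id' })

Items with dot before 'id', with the dot advanced:
  [P → . id P g] → [P → id . P g]
Closure of the advanced items:
  [P → id . P g] has the dot before P: add [P → . id P g], [P → . f id T]

GOTO = { [P → . f id T], [P → . id P g], [P → id . P g] }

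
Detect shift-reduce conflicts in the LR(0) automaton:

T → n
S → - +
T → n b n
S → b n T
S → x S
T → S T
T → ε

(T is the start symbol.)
Yes — I0: [T → .] vs [S → . - +]; I2: [T → .] vs [S → . - +]; I5: [T → n .] vs [T → n . b n]; I10: [T → .] vs [S → . - +]

Augment with T' → T and build the canonical LR(0) collection (I0 = CLOSURE({[T' → . T]}), then GOTO on every symbol after a dot until no new states appear). It has 14 states:
  I0: { [S → . - +], [S → . b n T], [S → . x S], [T → . S T], [T → . n b n], [T → . n], [T → .], [T' → . T] }  — shift, reduce
  I1: { [S → - . +] }  — shift
  I2: { [S → . - +], [S → . b n T], [S → . x S], [T → . S T], [T → . n b n], [T → . n], [T → .], [T → S . T] }  — shift, reduce
  I3: { [T' → T .] }  — accept
  I4: { [S → b . n T] }  — shift
  I5: { [T → n . b n], [T → n .] }  — shift, reduce
  I6: { [S → . - +], [S → . b n T], [S → . x S], [S → x . S] }  — shift
  I7: { [S → x S .] }  — reduce
  I8: { [T → n b . n] }  — shift
  I9: { [T → n b n .] }  — reduce
  I10: { [S → . - +], [S → . b n T], [S → . x S], [S → b n . T], [T → . S T], [T → . n b n], [T → . n], [T → .] }  — shift, reduce
  I11: { [S → b n T .] }  — reduce
  I12: { [T → S T .] }  — reduce
  I13: { [S → - + .] }  — reduce

I0 contains reduce item [T → .] and shift items [S → . - +], [S → . b n T], [S → . x S], [T → . n], [T → . n b n] — shift-reduce conflict.
I2 contains reduce item [T → .] and shift items [S → . - +], [S → . b n T], [S → . x S], [T → . n], [T → . n b n] — shift-reduce conflict.
I5 contains reduce item [T → n .] and shift item [T → n . b n] — shift-reduce conflict.
I10 contains reduce item [T → .] and shift items [S → . - +], [S → . b n T], [S → . x S], [T → . n], [T → . n b n] — shift-reduce conflict.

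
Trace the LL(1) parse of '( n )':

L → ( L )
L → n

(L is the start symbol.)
Stack is shown with the top on the left.

Stack    Input    Action
------------------------
L $      ( n ) $  output L → ( L )
( L ) $  ( n ) $  match '('
L ) $    n ) $    output L → n
n ) $    n ) $    match 'n'
) $      ) $      match ')'
$        $        accept

The string is accepted.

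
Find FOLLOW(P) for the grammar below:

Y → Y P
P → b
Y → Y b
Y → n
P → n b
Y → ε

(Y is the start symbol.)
{ $, 'b', 'n' }

In Y → Y P: P is at the end, add FOLLOW(Y)

The FOLLOW sets referred to above (computed the same way, to a fixed point):
  FOLLOW(Y) = { $, 'b', 'n' }

Taking the union: FOLLOW(P) = { $, 'b', 'n' }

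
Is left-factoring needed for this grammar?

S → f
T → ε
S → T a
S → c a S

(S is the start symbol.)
Left-factoring is needed when two productions for the same non-terminal
share a common prefix on the right-hand side.

Productions for S:
  S → f
  S → T a
  S → c a S

No common prefixes found.

Answer: No, left-factoring is not needed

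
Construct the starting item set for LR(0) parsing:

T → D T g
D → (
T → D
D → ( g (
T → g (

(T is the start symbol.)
{ [D → . ( g (], [D → . (], [T → . D T g], [T → . D], [T → . g (], [T' → . T] }

First, augment the grammar with T' → T
I₀ = CLOSURE({ [T' → . T] }):
  [T' → . T] has the dot before T: add [T → . D T g], [T → . D], [T → . g (]
  [T → . D T g] has the dot before D: add [D → . (], [D → . ( g (]
No further items can be added.

I₀ = { [D → . ( g (], [D → . (], [T → . D T g], [T → . D], [T → . g (], [T' → . T] }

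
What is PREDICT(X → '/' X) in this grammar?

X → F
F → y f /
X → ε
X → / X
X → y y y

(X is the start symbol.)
{ '/' }

PREDICT(X → '/' X) = (FIRST(RHS) \ {ε}) ∪ (FOLLOW(X) if ε ∈ FIRST(RHS), i.e. RHS ⇒* ε)
FIRST('/' X) = { '/' }
ε ∉ FIRST('/' X), so FOLLOW(X) is not added.
PREDICT(X → '/' X) = { '/' }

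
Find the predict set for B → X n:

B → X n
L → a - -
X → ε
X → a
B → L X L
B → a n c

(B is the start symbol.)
PREDICT(B → X n) = (FIRST(RHS) \ {ε}) ∪ (FOLLOW(B) if ε ∈ FIRST(RHS), i.e. RHS ⇒* ε)
FIRST(X) = { 'a', ε }
FIRST(X n) = { 'a', 'n' }
ε ∉ FIRST(X n), so FOLLOW(B) is not added.
PREDICT(B → X n) = { 'a', 'n' }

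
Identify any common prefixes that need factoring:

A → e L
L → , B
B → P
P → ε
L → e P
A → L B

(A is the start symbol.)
No, left-factoring is not needed

Left-factoring is needed when two productions for the same non-terminal
share a common prefix on the right-hand side.

Productions for A:
  A → e L
  A → L B
Productions for L:
  L → , B
  L → e P

No common prefixes found.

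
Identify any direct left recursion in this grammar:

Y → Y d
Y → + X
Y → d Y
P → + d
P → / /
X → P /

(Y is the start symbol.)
Direct left recursion occurs when N → N α for some non-terminal N (the right-hand side begins with the left-hand side itself).

Y → Y d: LEFT RECURSIVE (starts with Y)
Y → + X: starts with '+'
Y → d Y: starts with d
P → + d: starts with '+'
P → / /: starts with '/'
X → P /: starts with P

The grammar has direct left recursion on: Y.

Answer: Yes, Y is left-recursive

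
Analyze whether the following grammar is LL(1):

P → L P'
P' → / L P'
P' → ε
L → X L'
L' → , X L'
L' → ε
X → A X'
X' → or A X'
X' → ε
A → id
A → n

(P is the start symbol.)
Yes, the grammar is LL(1).

Relevant sets:
  FOLLOW(P') = { $ }
  FOLLOW(L') = { $, '/' }
  FOLLOW(X') = { $, ',', '/' }

For P':
  PREDICT(P' → '/' L P') = { '/' }
  PREDICT(P' → ε) = { $ }
For L':
  PREDICT(L' → ',' X L') = { ',' }
  PREDICT(L' → ε) = { $, '/' }
For X':
  PREDICT(X' → or A X') = { 'or' }
  PREDICT(X' → ε) = { $, ',', '/' }
For A:
  PREDICT(A → id) = { 'id' }
  PREDICT(A → n) = { 'n' }
P, L, X have a single production, so nothing to check there.

All predict sets are disjoint. The grammar IS LL(1).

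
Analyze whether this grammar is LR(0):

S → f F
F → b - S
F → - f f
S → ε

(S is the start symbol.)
Augment with S' → S and build the canonical LR(0) collection (I0 = CLOSURE({[S' → . S]}), then GOTO on every symbol after a dot until no new states appear). It has 10 states:
  I0: { [S → . f F], [S → .], [S' → . S] }  — shift, reduce
  I1: { [S' → S .] }  — accept
  I2: { [F → . - f f], [F → . b - S], [S → f . F] }  — shift
  I3: { [F → - . f f] }  — shift
  I4: { [S → f F .] }  — reduce
  I5: { [F → b . - S] }  — shift
  I6: { [F → b - . S], [S → . f F], [S → .] }  — shift, reduce
  I7: { [F → b - S .] }  — reduce
  I8: { [F → - f . f] }  — shift
  I9: { [F → - f f .] }  — reduce

Conflict in state I0:
  Shift-reduce conflict between [S → .] and [S → . f F]
So the grammar is NOT LR(0).

Answer: No. Shift-reduce conflict between [S → .] and [S → . f F]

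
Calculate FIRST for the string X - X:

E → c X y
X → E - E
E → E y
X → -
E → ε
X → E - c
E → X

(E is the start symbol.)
{ '-', 'c', 'y' }

FIRST sets of the non-terminals involved (from the grammar, by fixed-point iteration):
  FIRST(X) = { '-', 'c', 'y' }

To compute FIRST(X - X), process the symbols left to right:
Symbol X is a non-terminal. Add FIRST(X) \ {ε} = { '-', 'c', 'y' }
X is not nullable (ε ∉ FIRST(X)), so stop here.
FIRST(X - X) = { '-', 'c', 'y' }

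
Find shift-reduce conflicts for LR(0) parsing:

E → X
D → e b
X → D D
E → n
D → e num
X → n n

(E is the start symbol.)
A shift-reduce conflict occurs when an LR(0) state has both:
  - a complete (reduce) item [A → α .] (dot at the end), and
  - a shift item [B → β . c γ] (dot before a terminal).

Augment with E' → E and build the canonical LR(0) collection (I0 = CLOSURE({[E' → . E]}), then GOTO on every symbol after a dot until no new states appear). It has 10 states:
  I0: { [D → . e b], [D → . e num], [E → . X], [E → . n], [E' → . E], [X → . D D], [X → . n n] }  — shift
  I1: { [D → . e b], [D → . e num], [X → D . D] }  — shift
  I2: { [E' → E .] }  — accept
  I3: { [E → X .] }  — reduce
  I4: { [D → e . b], [D → e . num] }  — shift
  I5: { [E → n .], [X → n . n] }  — shift, reduce
  I6: { [X → n n .] }  — reduce
  I7: { [D → e b .] }  — reduce
  I8: { [D → e num .] }  — reduce
  I9: { [X → D D .] }  — reduce

I5 contains reduce item [E → n .] and shift item [X → n . n] — shift-reduce conflict.

Answer: Yes — I5: [E → n .] vs [X → n . n]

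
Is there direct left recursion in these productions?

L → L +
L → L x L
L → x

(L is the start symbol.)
Direct left recursion occurs when N → N α for some non-terminal N (the right-hand side begins with the left-hand side itself).

L → L +: LEFT RECURSIVE (starts with L)
L → L x L: LEFT RECURSIVE (starts with L)
L → x: starts with x

The grammar has direct left recursion on: L.

Answer: Yes, L is left-recursive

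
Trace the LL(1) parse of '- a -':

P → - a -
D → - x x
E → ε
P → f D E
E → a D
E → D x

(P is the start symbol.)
LL(1) parsing maintains a stack (initially the start symbol over $) and the input. At each step: if the stack top is a terminal, match it against the current input token; if it is a non-terminal N, replace it with the RHS of M[N, lookahead] (the unique production whose predict set contains the lookahead).

Stack is shown with the top on the left.

Stack    Input    Action
------------------------
P $      - a - $  output P → - a -
- a - $  - a - $  match '-'
a - $    a - $    match 'a'
- $      - $      match '-'
$        $        accept

The string is accepted.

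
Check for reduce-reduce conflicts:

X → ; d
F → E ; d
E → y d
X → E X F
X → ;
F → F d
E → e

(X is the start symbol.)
A reduce-reduce conflict occurs when an LR(0) state has two complete items [A → α .] and [B → β .] — both call for a reduction, and with no lookahead the parser cannot choose between them.

Augment with X' → X and build the canonical LR(0) collection (I0 = CLOSURE({[X' → . X]}), then GOTO on every symbol after a dot until no new states appear). It has 14 states:
  I0: { [E → . e], [E → . y d], [X → . ; d], [X → . ;], [X → . E X F], [X' → . X] }  — shift
  I1: { [X → ; . d], [X → ; .] }  — shift, reduce
  I2: { [E → . e], [E → . y d], [X → . ; d], [X → . ;], [X → . E X F], [X → E . X F] }  — shift
  I3: { [X' → X .] }  — accept
  I4: { [E → e .] }  — reduce
  I5: { [E → y . d] }  — shift
  I6: { [E → y d .] }  — reduce
  I7: { [E → . e], [E → . y d], [F → . E ; d], [F → . F d], [X → E X . F] }  — shift
  I8: { [F → E . ; d] }  — shift
  I9: { [F → F . d], [X → E X F .] }  — shift, reduce
  I10: { [F → F d .] }  — reduce
  I11: { [F → E ; . d] }  — shift
  I12: { [F → E ; d .] }  — reduce
  I13: { [X → ; d .] }  — reduce

No state contains more than one complete item.

Answer: No reduce-reduce conflicts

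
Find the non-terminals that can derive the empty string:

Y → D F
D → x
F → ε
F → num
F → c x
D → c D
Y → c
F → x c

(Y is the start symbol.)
ε-productions: F → ε
So F is immediately nullable.
No further non-terminal can be added: every production for the remaining non-terminals contains a terminal or a non-nullable non-terminal.
Nullable = { 'F' }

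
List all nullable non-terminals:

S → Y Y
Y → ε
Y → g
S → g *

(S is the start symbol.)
ε-productions: Y → ε
So Y is immediately nullable.
S → Y Y: every symbol on the right is nullable, so S is nullable too.
Every non-terminal is now nullable.
Nullable = { 'S', 'Y' }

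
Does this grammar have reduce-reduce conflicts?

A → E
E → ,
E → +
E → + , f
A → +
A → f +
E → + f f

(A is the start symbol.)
Augment with A' → A and build the canonical LR(0) collection (I0 = CLOSURE({[A' → . A]}), then GOTO on every symbol after a dot until no new states appear). It has 11 states:
  I0: { [A → . +], [A → . E], [A → . f +], [A' → . A], [E → . + , f], [E → . + f f], [E → . +], [E → . ,] }  — shift
  I1: { [A → + .], [E → + . , f], [E → + . f f], [E → + .] }  — shift, 2 reduces
  I2: { [E → , .] }  — reduce
  I3: { [A' → A .] }  — accept
  I4: { [A → E .] }  — reduce
  I5: { [A → f . +] }  — shift
  I6: { [A → f + .] }  — reduce
  I7: { [E → + , . f] }  — shift
  I8: { [E → + f . f] }  — shift
  I9: { [E → + f f .] }  — reduce
  I10: { [E → + , f .] }  — reduce

I1 contains complete items [A → + .], [E → + .] — reduce-reduce conflict.

Answer: Yes — I1: [A → + .] vs [E → + .]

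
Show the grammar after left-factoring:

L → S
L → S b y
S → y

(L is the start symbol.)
Left-factoring transforms A → αβ₁ | αβ₂ into A → αA' and A' → β₁ | β₂
(α is the longest common prefix among the alternatives). Repeat until
no nonterminal has two alternatives with a common prefix.

Round 1: L has alternatives sharing prefix 'S'. Introduce L': L → S L'
  Add: L' → ε
  Add: L' → b y

No remaining common prefixes — done.

Resulting grammar:
L → S L'
L' → ε
L' → b y
S → y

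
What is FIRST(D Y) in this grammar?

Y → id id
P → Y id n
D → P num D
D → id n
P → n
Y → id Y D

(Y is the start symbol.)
{ 'id', 'n' }

FIRST sets of the non-terminals involved (from the grammar, by fixed-point iteration):
  FIRST(D) = { 'id', 'n' }

To compute FIRST(D Y), process the symbols left to right:
Symbol D is a non-terminal. Add FIRST(D) \ {ε} = { 'id', 'n' }
D is not nullable (ε ∉ FIRST(D)), so stop here.
FIRST(D Y) = { 'id', 'n' }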